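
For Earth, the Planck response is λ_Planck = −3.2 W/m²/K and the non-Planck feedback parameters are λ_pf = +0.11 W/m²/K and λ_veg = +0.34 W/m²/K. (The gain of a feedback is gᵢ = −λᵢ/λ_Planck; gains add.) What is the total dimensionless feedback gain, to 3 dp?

Convert to gains: g_pf = 0.11/3.2 = 0.03437; g_veg = 0.34/3.2 = 0.1062.
Total gain g = 0.14057.

0.141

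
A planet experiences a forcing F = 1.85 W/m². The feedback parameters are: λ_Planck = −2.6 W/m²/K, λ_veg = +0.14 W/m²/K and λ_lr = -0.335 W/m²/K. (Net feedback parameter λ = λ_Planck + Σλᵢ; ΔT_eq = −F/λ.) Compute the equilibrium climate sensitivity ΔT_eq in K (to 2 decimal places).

0.66 K

Net feedback parameter λ = (−2.6) + (+0.14) + (-0.335) = -2.795 W/m²/K.
ΔT = −F/λ = −1.85/(-2.795) = 0.66 K.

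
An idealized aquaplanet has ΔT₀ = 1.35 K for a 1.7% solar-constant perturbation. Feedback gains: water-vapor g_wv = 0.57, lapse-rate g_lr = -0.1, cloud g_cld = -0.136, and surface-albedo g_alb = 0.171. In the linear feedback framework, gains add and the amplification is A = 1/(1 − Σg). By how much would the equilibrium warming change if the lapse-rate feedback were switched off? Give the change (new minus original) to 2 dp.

Original: g = 0.505, ΔT = 1.35/(1−0.505) = 2.7273 K.
Without lapse-rate: g' = 0.605, ΔT' = 1.35/(1−0.605) = 3.4177 K.
Change = 3.4177 − 2.7273 = 0.69 K.

0.69 K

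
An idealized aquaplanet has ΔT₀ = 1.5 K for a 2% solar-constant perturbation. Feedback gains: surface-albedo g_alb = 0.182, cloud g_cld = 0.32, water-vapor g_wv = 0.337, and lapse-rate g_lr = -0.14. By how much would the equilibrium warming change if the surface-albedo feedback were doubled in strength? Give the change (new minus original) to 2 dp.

Original: g = 0.699, ΔT = 1.5/(1−0.699) = 4.9834 K.
With doubled surface-albedo: g' = 0.881, ΔT' = 1.5/(1−0.881) = 12.6050 K.
Change = 12.6050 − 4.9834 = 7.62 K.

7.62 K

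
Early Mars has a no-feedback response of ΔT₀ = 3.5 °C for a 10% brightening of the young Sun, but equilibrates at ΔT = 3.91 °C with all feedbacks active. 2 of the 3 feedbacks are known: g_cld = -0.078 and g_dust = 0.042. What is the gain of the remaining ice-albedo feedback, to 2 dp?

0.14

Amplification A = ΔT/ΔT₀ = 3.91/3.5 = 1.117.
Total gain g = 1 − 1/A = 1 − 1/1.117 = 0.1047.
Known gains sum to -0.078 + 0.042 = -0.036.
g_ice = 0.1047 + 0.036 = 0.14.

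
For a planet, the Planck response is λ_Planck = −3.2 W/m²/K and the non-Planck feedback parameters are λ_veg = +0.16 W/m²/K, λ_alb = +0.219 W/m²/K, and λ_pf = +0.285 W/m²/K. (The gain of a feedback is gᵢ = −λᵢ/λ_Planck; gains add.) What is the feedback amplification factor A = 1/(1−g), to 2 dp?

Convert to gains: g_veg = 0.16/3.2 = 0.05; g_alb = 0.219/3.2 = 0.06844; g_pf = 0.285/3.2 = 0.08906.
Total gain g = 0.2075.
A = 1/(1 − 0.2075) = 1.26.

1.26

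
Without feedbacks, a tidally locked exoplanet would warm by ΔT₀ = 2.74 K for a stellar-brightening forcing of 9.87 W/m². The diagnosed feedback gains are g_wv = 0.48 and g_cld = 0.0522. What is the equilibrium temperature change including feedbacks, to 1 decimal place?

5.9 K

Total gain g = 0.48 + 0.0522 = 0.5322.
Amplification A = 1/(1 − 0.5322) = 2.138.
ΔT = 2.74 × 2.138 = 5.9 K.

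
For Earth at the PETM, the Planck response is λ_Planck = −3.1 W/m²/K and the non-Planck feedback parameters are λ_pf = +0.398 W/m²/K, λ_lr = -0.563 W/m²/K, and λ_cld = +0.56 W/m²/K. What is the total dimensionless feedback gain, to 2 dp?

Convert to gains: g_pf = 0.398/3.1 = 0.1284; g_lr = -0.563/3.1 = -0.1816; g_cld = 0.56/3.1 = 0.1806.
Total gain g = 0.1274.

0.13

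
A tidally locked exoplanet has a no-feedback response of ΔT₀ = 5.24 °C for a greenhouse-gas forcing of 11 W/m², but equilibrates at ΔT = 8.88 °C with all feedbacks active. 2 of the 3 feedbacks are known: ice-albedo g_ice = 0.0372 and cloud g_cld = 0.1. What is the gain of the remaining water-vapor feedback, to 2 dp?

Amplification A = ΔT/ΔT₀ = 8.88/5.24 = 1.695.
Total gain g = 1 − 1/A = 1 − 1/1.695 = 0.41.
Known gains sum to 0.0372 + 0.1 = 0.1372.
g_wv = 0.41 − 0.1372 = 0.27.

0.27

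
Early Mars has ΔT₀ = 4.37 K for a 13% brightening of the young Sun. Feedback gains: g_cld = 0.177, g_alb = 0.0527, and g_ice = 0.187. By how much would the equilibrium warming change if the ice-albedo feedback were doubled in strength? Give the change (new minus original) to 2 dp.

3.54 K

Original: g = 0.4167, ΔT = 4.37/(1−0.4167) = 7.4919 K.
With doubled ice-albedo: g' = 0.6037, ΔT' = 4.37/(1−0.6037) = 11.0270 K.
Change = 11.0270 − 7.4919 = 3.54 K.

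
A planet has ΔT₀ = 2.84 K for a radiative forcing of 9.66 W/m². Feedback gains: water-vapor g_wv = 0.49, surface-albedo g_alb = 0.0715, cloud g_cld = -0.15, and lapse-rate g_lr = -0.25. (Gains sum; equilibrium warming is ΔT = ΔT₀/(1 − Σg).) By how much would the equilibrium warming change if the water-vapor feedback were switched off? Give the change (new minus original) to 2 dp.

Original: g = 0.1615, ΔT = 2.84/(1−0.1615) = 3.3870 K.
Without water-vapor: g' = -0.3285, ΔT' = 2.84/(1+0.3285) = 2.1377 K.
Change = 2.1377 − 3.3870 = -1.25 K.

-1.25 K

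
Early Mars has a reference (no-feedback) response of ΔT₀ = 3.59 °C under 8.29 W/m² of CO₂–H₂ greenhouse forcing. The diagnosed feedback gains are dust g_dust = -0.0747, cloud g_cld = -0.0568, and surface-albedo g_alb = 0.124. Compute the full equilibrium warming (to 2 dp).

3.56 °C

Total gain g = -0.0747 − 0.0568 + 0.124 = -0.0075.
Amplification A = 1/(1 + 0.0075) = 0.9926.
ΔT = 3.59 × 0.9926 = 3.56 °C.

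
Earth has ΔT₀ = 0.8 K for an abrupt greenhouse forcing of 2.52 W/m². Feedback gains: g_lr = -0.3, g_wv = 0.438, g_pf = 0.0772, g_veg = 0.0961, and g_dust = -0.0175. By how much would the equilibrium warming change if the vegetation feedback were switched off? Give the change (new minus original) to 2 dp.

Original: g = 0.2938, ΔT = 0.8/(1−0.2938) = 1.1328 K.
Without vegetation: g' = 0.1977, ΔT' = 0.8/(1−0.1977) = 0.9971 K.
Change = 0.9971 − 1.1328 = -0.14 K.

-0.14 K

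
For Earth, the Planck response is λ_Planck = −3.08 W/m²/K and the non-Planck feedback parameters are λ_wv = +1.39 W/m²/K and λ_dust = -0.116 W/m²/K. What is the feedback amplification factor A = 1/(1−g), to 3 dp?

1.705

Convert to gains: g_wv = 1.39/3.08 = 0.4513; g_dust = -0.116/3.08 = -0.03766.
Total gain g = 0.41364.
A = 1/(1 − 0.41364) = 1.705.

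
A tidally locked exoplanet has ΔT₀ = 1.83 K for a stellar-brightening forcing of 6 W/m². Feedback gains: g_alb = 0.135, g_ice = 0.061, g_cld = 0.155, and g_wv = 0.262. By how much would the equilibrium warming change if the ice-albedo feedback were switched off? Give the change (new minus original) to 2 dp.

-0.64 K

Original: g = 0.613, ΔT = 1.83/(1−0.613) = 4.7287 K.
Without ice-albedo: g' = 0.552, ΔT' = 1.83/(1−0.552) = 4.0848 K.
Change = 4.0848 − 4.7287 = -0.64 K.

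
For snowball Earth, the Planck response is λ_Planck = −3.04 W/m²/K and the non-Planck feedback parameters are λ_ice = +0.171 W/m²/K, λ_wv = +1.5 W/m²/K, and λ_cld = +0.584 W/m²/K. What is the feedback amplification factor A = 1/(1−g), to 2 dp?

Convert to gains: g_ice = 0.171/3.04 = 0.05625; g_wv = 1.5/3.04 = 0.4934; g_cld = 0.584/3.04 = 0.1921.
Total gain g = 0.74175.
A = 1/(1 − 0.74175) = 3.87.

3.87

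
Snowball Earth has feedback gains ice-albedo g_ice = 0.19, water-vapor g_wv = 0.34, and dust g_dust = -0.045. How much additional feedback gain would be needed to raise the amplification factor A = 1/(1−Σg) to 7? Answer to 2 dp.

Current total gain = 0.485.
Target gain for A = 7: g* = 1 − 1/7 = 0.8571.
Additional gain needed = 0.8571 − 0.485 = 0.37.

0.37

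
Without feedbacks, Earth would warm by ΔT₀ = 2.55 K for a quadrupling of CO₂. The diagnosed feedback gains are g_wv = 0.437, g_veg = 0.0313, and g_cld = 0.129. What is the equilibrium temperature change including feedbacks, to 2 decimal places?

Total gain g = 0.437 + 0.0313 + 0.129 = 0.5973.
Amplification A = 1/(1 − 0.5973) = 2.483.
ΔT = 2.55 × 2.483 = 6.33 K.

6.33 K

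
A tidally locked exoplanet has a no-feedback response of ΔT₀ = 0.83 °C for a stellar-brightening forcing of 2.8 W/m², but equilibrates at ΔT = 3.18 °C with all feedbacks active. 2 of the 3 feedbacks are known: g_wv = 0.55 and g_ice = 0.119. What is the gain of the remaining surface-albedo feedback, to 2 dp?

0.07

Amplification A = ΔT/ΔT₀ = 3.18/0.83 = 3.831.
Total gain g = 1 − 1/A = 1 − 1/3.831 = 0.739.
Known gains sum to 0.55 + 0.119 = 0.669.
g_alb = 0.739 − 0.669 = 0.07.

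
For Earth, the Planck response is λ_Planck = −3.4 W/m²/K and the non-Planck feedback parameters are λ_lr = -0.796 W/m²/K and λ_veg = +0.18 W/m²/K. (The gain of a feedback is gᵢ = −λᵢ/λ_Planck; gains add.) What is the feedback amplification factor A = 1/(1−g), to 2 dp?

0.85

Convert to gains: g_lr = -0.796/3.4 = -0.2341; g_veg = 0.18/3.4 = 0.05294.
Total gain g = -0.18116.
A = 1/(1 + 0.18116) = 0.85.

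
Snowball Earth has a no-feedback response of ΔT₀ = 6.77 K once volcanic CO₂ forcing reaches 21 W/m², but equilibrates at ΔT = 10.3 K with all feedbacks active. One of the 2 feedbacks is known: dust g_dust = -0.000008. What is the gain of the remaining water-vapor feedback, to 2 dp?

Amplification A = ΔT/ΔT₀ = 10.3/6.77 = 1.521.
Total gain g = 1 − 1/A = 1 − 1/1.521 = 0.3425.
The known gain is -0.000008.
g_wv = 0.3425 + 0.000008 = 0.34.

0.34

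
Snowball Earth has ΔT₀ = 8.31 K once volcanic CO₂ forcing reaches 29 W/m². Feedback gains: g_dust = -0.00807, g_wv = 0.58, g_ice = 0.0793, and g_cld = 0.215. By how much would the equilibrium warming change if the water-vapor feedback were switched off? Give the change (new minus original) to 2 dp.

Original: g = 0.86623, ΔT = 8.31/(1−0.86623) = 62.1216 K.
Without water-vapor: g' = 0.28623, ΔT' = 8.31/(1−0.28623) = 11.6424 K.
Change = 11.6424 − 62.1216 = -50.48 K.

-50.48 K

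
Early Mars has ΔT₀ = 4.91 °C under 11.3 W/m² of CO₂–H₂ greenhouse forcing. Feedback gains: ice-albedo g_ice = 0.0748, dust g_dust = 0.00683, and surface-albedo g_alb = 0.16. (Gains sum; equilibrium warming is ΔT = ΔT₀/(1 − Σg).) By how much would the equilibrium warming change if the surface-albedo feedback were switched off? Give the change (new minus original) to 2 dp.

Original: g = 0.24163, ΔT = 4.91/(1−0.24163) = 6.4744 °C.
Without surface-albedo: g' = 0.08163, ΔT' = 4.91/(1−0.08163) = 5.3464 °C.
Change = 5.3464 − 6.4744 = -1.13 °C.

-1.13 °C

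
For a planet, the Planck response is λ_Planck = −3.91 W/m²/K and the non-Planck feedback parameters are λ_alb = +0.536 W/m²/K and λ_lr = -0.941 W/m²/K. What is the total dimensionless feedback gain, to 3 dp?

Convert to gains: g_alb = 0.536/3.91 = 0.1371; g_lr = -0.941/3.91 = -0.2407.
Total gain g = -0.1036.

-0.104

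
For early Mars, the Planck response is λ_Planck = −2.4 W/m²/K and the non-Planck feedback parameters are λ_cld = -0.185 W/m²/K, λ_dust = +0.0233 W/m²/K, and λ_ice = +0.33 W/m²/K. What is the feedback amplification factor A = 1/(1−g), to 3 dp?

1.075

Convert to gains: g_cld = -0.185/2.4 = -0.07708; g_dust = 0.0233/2.4 = 0.009708; g_ice = 0.33/2.4 = 0.1375.
Total gain g = 0.070128.
A = 1/(1 − 0.070128) = 1.075.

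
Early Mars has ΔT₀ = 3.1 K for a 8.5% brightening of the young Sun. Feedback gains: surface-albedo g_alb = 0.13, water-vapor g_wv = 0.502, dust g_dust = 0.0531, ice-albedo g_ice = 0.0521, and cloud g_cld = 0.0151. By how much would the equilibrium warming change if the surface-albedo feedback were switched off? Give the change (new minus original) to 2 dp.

Original: g = 0.7523, ΔT = 3.1/(1−0.7523) = 12.5151 K.
Without surface-albedo: g' = 0.6223, ΔT' = 3.1/(1−0.6223) = 8.2076 K.
Change = 8.2076 − 12.5151 = -4.31 K.

-4.31 K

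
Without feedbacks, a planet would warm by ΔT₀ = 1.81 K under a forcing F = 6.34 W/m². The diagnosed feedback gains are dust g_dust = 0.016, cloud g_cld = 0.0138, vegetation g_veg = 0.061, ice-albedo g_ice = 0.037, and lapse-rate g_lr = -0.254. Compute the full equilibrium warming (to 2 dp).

Total gain g = 0.016 + 0.0138 + 0.061 + 0.037 − 0.254 = -0.1262.
Amplification A = 1/(1 + 0.1262) = 0.8879.
ΔT = 1.81 × 0.8879 = 1.61 K.

1.61 K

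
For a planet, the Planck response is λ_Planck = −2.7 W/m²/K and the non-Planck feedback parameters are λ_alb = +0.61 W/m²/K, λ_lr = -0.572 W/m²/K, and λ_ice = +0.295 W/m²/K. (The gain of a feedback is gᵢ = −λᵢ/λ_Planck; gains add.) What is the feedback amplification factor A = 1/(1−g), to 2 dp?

1.14

Convert to gains: g_alb = 0.61/2.7 = 0.2259; g_lr = -0.572/2.7 = -0.2119; g_ice = 0.295/2.7 = 0.1093.
Total gain g = 0.1233.
A = 1/(1 − 0.1233) = 1.14.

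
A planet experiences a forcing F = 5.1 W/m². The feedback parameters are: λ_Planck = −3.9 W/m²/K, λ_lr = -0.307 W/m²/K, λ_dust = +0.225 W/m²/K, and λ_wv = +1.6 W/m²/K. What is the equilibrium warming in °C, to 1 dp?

Net feedback parameter λ = (−3.9) + (-0.307) + (+0.225) + (+1.6) = -2.382 W/m²/K.
ΔT = −F/λ = −5.1/(-2.382) = 2.1 °C.

2.1 °C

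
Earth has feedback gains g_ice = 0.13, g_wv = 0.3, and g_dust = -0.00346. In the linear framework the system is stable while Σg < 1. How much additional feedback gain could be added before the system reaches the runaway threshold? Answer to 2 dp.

Current total gain = 0.13 + 0.3 − 0.00346 = 0.42654.
Margin to runaway = 1 − 0.42654 = 0.57.

0.57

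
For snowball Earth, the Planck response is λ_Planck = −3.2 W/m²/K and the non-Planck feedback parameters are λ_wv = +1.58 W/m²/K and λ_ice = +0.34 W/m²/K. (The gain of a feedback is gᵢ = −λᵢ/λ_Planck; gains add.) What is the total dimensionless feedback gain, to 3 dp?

0.600

Convert to gains: g_wv = 1.58/3.2 = 0.4938; g_ice = 0.34/3.2 = 0.1062.
Total gain g = 0.6.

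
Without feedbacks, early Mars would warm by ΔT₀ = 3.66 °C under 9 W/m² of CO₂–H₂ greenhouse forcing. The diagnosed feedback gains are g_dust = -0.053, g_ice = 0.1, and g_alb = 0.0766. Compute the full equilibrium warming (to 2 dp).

4.18 °C

Total gain g = -0.053 + 0.1 + 0.0766 = 0.1236.
Amplification A = 1/(1 − 0.1236) = 1.141.
ΔT = 3.66 × 1.141 = 4.18 °C.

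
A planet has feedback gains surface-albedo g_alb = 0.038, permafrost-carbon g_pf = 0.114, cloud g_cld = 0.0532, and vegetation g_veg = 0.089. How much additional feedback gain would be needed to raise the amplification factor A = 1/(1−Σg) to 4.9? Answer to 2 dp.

0.50

Current total gain = 0.2942.
Target gain for A = 4.9: g* = 1 − 1/4.9 = 0.7959.
Additional gain needed = 0.7959 − 0.2942 = 0.50.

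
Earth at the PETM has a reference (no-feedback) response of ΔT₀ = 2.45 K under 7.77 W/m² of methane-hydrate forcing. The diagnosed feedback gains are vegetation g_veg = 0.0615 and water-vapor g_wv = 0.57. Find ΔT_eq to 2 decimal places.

6.65 K

Total gain g = 0.0615 + 0.57 = 0.6315.
Amplification A = 1/(1 − 0.6315) = 2.714.
ΔT = 2.45 × 2.714 = 6.65 K.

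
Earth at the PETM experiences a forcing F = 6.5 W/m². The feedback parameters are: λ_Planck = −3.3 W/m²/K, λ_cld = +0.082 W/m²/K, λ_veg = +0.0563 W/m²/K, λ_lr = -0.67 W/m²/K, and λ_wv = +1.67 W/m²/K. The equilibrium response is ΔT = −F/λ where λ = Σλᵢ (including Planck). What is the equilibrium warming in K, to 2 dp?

3.01 K

Net feedback parameter λ = (−3.3) + (+0.082) + (+0.0563) + (-0.67) + (+1.67) = -2.1617 W/m²/K.
ΔT = −F/λ = −6.5/(-2.1617) = 3.01 K.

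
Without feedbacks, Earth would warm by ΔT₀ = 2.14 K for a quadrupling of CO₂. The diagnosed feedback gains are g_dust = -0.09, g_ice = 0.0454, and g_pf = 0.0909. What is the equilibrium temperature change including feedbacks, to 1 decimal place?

2.2 K

Total gain g = -0.09 + 0.0454 + 0.0909 = 0.0463.
Amplification A = 1/(1 − 0.0463) = 1.049.
ΔT = 2.14 × 1.049 = 2.2 K.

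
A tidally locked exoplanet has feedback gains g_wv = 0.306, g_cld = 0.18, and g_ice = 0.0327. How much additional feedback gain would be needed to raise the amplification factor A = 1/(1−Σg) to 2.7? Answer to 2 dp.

0.11

Current total gain = 0.5187.
Target gain for A = 2.7: g* = 1 − 1/2.7 = 0.6296.
Additional gain needed = 0.6296 − 0.5187 = 0.11.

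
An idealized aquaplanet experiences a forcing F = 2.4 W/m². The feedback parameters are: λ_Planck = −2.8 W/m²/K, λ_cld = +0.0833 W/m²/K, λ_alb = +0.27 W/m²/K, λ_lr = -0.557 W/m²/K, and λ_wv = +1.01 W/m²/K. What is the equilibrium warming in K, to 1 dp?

Net feedback parameter λ = (−2.8) + (+0.0833) + (+0.27) + (-0.557) + (+1.01) = -1.9937 W/m²/K.
ΔT = −F/λ = −2.4/(-1.9937) = 1.2 K.

1.2 K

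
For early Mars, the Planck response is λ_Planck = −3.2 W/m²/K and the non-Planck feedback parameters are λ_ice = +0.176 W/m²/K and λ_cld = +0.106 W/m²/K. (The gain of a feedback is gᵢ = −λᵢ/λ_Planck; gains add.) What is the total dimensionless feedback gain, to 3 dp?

Convert to gains: g_ice = 0.176/3.2 = 0.055; g_cld = 0.106/3.2 = 0.03312.
Total gain g = 0.08812.

0.088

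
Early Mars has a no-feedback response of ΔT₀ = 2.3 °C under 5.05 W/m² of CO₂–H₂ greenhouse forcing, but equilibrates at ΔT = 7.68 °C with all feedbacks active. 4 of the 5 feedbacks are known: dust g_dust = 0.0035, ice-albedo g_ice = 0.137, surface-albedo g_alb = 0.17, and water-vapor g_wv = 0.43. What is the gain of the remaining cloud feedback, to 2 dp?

-0.04

Amplification A = ΔT/ΔT₀ = 7.68/2.3 = 3.339.
Total gain g = 1 − 1/A = 1 − 1/3.339 = 0.7005.
Known gains sum to 0.0035 + 0.137 + 0.17 + 0.43 = 0.7405.
g_cld = 0.7005 − 0.7405 = -0.04.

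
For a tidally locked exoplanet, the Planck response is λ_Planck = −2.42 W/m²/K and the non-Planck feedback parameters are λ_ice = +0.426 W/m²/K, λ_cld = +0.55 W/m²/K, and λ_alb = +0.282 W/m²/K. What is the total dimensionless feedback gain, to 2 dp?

Convert to gains: g_ice = 0.426/2.42 = 0.176; g_cld = 0.55/2.42 = 0.2273; g_alb = 0.282/2.42 = 0.1165.
Total gain g = 0.5198.

0.52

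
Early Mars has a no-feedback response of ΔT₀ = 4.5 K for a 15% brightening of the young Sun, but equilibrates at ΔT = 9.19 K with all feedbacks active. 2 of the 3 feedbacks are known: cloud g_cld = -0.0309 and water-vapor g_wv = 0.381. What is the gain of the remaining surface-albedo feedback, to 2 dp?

Amplification A = ΔT/ΔT₀ = 9.19/4.5 = 2.042.
Total gain g = 1 − 1/A = 1 − 1/2.042 = 0.5103.
Known gains sum to -0.0309 + 0.381 = 0.3501.
g_alb = 0.5103 − 0.3501 = 0.16.

0.16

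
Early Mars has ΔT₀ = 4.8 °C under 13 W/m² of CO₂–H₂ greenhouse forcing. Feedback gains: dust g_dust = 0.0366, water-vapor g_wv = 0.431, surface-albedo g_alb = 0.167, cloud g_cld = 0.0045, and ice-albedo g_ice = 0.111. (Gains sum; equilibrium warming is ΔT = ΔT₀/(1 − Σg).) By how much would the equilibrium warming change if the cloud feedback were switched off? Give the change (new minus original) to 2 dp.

Original: g = 0.7501, ΔT = 4.8/(1−0.7501) = 19.2077 °C.
Without cloud: g' = 0.7456, ΔT' = 4.8/(1−0.7456) = 18.8679 °C.
Change = 18.8679 − 19.2077 = -0.34 °C.

-0.34 °C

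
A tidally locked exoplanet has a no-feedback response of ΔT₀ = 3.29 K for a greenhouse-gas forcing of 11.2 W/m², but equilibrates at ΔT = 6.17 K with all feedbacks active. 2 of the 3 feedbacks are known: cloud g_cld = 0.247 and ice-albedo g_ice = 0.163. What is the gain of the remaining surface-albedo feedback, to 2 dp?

Amplification A = ΔT/ΔT₀ = 6.17/3.29 = 1.875.
Total gain g = 1 − 1/A = 1 − 1/1.875 = 0.4667.
Known gains sum to 0.247 + 0.163 = 0.41.
g_alb = 0.4667 − 0.41 = 0.06.

0.06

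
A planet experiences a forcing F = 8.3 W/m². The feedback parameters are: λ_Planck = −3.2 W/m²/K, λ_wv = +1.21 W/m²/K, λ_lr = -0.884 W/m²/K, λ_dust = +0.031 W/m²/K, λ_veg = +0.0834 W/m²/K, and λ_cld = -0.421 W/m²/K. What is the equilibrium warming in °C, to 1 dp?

Net feedback parameter λ = (−3.2) + (+1.21) + (-0.884) + (+0.031) + (+0.0834) + (-0.421) = -3.1806 W/m²/K.
ΔT = −F/λ = −8.3/(-3.1806) = 2.6 °C.

2.6 °C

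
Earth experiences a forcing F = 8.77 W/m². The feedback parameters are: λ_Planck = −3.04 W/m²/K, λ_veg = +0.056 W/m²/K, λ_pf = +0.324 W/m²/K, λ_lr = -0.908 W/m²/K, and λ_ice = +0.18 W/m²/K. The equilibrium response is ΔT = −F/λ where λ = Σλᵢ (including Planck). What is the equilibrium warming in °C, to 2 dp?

2.59 °C

Net feedback parameter λ = (−3.04) + (+0.056) + (+0.324) + (-0.908) + (+0.18) = -3.388 W/m²/K.
ΔT = −F/λ = −8.77/(-3.388) = 2.59 °C.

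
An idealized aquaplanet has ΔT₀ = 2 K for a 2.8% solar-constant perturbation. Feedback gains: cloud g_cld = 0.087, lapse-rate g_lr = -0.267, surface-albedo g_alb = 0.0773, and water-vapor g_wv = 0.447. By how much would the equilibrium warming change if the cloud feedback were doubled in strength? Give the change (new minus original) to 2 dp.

Original: g = 0.3443, ΔT = 2/(1−0.3443) = 3.0502 K.
With doubled cloud: g' = 0.4313, ΔT' = 2/(1−0.4313) = 3.5168 K.
Change = 3.5168 − 3.0502 = 0.47 K.

0.47 K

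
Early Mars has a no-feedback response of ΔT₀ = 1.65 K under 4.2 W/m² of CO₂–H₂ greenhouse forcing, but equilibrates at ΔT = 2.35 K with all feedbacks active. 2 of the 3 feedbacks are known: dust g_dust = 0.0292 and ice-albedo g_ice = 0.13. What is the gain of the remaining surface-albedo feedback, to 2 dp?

Amplification A = ΔT/ΔT₀ = 2.35/1.65 = 1.424.
Total gain g = 1 − 1/A = 1 − 1/1.424 = 0.2978.
Known gains sum to 0.0292 + 0.13 = 0.1592.
g_alb = 0.2978 − 0.1592 = 0.14.

0.14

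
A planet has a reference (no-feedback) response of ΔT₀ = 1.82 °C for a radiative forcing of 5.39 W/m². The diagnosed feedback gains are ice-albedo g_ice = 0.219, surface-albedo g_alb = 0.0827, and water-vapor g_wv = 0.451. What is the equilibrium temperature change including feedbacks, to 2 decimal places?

7.36 °C

Total gain g = 0.219 + 0.0827 + 0.451 = 0.7527.
Amplification A = 1/(1 − 0.7527) = 4.044.
ΔT = 1.82 × 4.044 = 7.36 °C.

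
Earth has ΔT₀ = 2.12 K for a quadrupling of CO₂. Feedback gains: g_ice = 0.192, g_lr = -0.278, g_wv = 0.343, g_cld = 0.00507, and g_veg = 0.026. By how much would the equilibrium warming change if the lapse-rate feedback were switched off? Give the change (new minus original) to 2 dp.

Original: g = 0.28807, ΔT = 2.12/(1−0.28807) = 2.9778 K.
Without lapse-rate: g' = 0.56607, ΔT' = 2.12/(1−0.56607) = 4.8856 K.
Change = 4.8856 − 2.9778 = 1.91 K.

1.91 K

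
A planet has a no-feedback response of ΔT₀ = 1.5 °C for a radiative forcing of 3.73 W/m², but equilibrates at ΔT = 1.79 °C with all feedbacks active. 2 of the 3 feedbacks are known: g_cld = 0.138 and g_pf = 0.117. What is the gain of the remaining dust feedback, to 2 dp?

Amplification A = ΔT/ΔT₀ = 1.79/1.5 = 1.193.
Total gain g = 1 − 1/A = 1 − 1/1.193 = 0.1618.
Known gains sum to 0.138 + 0.117 = 0.255.
g_dust = 0.1618 − 0.255 = -0.09.

-0.09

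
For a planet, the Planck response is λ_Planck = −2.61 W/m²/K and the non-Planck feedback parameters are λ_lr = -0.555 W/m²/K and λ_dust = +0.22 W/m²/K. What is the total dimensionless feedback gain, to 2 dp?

-0.13

Convert to gains: g_lr = -0.555/2.61 = -0.2126; g_dust = 0.22/2.61 = 0.08429.
Total gain g = -0.12831.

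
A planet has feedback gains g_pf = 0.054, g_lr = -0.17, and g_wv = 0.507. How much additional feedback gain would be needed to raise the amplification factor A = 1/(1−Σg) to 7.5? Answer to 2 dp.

0.48

Current total gain = 0.391.
Target gain for A = 7.5: g* = 1 − 1/7.5 = 0.8667.
Additional gain needed = 0.8667 − 0.391 = 0.48.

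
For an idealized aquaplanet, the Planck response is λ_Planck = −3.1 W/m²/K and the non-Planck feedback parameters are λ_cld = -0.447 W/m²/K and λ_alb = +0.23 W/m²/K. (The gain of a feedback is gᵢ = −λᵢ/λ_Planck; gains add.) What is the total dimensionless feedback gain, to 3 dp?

-0.070

Convert to gains: g_cld = -0.447/3.1 = -0.1442; g_alb = 0.23/3.1 = 0.07419.
Total gain g = -0.07001.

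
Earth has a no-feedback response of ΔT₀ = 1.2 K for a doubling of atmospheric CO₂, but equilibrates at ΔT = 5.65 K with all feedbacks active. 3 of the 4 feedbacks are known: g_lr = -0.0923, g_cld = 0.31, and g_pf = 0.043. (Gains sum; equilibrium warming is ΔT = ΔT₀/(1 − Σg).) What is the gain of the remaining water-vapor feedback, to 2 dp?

0.53

Amplification A = ΔT/ΔT₀ = 5.65/1.2 = 4.708.
Total gain g = 1 − 1/A = 1 − 1/4.708 = 0.7876.
Known gains sum to -0.0923 + 0.31 + 0.043 = 0.2607.
g_wv = 0.7876 − 0.2607 = 0.53.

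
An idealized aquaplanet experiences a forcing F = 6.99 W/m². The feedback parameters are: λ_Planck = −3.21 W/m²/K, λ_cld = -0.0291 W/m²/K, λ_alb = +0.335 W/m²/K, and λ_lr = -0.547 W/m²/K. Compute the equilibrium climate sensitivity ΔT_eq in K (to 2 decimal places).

2.03 K

Net feedback parameter λ = (−3.21) + (-0.0291) + (+0.335) + (-0.547) = -3.4511 W/m²/K.
ΔT = −F/λ = −6.99/(-3.4511) = 2.03 K.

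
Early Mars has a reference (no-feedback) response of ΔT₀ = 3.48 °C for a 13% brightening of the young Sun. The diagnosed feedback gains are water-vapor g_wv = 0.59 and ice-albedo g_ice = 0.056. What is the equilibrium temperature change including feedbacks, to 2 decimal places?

Total gain g = 0.59 + 0.056 = 0.646.
Amplification A = 1/(1 − 0.646) = 2.825.
ΔT = 3.48 × 2.825 = 9.83 °C.

9.83 °C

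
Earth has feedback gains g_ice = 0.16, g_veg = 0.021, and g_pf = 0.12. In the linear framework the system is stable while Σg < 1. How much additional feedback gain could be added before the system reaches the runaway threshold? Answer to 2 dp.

0.70

Current total gain = 0.16 + 0.021 + 0.12 = 0.301.
Margin to runaway = 1 − 0.301 = 0.70.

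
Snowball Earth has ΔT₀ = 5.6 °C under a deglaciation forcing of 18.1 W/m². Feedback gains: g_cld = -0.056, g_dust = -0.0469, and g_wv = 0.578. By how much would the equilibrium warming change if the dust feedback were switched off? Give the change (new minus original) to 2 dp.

1.05 °C

Original: g = 0.4751, ΔT = 5.6/(1−0.4751) = 10.6687 °C.
Without dust: g' = 0.522, ΔT' = 5.6/(1−0.522) = 11.7155 °C.
Change = 11.7155 − 10.6687 = 1.05 °C.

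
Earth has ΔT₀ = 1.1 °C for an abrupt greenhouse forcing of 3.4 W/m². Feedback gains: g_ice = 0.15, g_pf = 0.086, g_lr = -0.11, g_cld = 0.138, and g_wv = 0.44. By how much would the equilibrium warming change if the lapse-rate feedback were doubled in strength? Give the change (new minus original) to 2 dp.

Original: g = 0.704, ΔT = 1.1/(1−0.704) = 3.7162 °C.
With doubled lapse-rate: g' = 0.594, ΔT' = 1.1/(1−0.594) = 2.7094 °C.
Change = 2.7094 − 3.7162 = -1.01 °C.

-1.01 °C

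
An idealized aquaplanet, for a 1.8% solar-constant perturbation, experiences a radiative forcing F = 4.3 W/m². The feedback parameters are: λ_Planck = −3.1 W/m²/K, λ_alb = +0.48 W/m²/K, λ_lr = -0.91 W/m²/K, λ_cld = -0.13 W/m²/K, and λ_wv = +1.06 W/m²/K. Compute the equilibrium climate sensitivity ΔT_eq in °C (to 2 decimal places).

1.65 °C

Net feedback parameter λ = (−3.1) + (+0.48) + (-0.91) + (-0.13) + (+1.06) = -2.6 W/m²/K.
ΔT = −F/λ = −4.3/(-2.6) = 1.65 °C.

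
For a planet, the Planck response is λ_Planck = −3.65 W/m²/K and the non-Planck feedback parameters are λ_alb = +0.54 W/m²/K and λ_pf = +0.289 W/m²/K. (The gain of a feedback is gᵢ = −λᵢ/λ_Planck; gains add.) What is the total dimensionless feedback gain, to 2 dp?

0.23

Convert to gains: g_alb = 0.54/3.65 = 0.1479; g_pf = 0.289/3.65 = 0.07918.
Total gain g = 0.22708.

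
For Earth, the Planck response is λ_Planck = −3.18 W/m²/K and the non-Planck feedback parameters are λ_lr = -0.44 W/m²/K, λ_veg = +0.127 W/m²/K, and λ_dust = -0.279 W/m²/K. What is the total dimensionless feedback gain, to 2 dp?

-0.19

Convert to gains: g_lr = -0.44/3.18 = -0.1384; g_veg = 0.127/3.18 = 0.03994; g_dust = -0.279/3.18 = -0.08774.
Total gain g = -0.1862.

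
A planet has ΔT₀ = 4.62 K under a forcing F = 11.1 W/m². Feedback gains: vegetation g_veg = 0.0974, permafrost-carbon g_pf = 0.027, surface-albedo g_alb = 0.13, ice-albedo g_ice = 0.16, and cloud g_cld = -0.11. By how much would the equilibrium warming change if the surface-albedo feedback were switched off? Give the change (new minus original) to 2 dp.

-1.05 K

Original: g = 0.3044, ΔT = 4.62/(1−0.3044) = 6.6417 K.
Without surface-albedo: g' = 0.1744, ΔT' = 4.62/(1−0.1744) = 5.5959 K.
Change = 5.5959 − 6.6417 = -1.05 K.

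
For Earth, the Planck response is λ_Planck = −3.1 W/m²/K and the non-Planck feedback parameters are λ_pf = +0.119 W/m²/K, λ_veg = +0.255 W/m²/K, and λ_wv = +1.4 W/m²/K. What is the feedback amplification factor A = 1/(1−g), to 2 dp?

Convert to gains: g_pf = 0.119/3.1 = 0.03839; g_veg = 0.255/3.1 = 0.08226; g_wv = 1.4/3.1 = 0.4516.
Total gain g = 0.57225.
A = 1/(1 − 0.57225) = 2.34.

2.34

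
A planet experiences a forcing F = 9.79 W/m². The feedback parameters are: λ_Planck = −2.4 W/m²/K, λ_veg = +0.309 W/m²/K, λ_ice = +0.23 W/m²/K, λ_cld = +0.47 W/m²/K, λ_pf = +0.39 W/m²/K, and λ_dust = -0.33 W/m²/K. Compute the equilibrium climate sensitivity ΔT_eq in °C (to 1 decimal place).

Net feedback parameter λ = (−2.4) + (+0.309) + (+0.23) + (+0.47) + (+0.39) + (-0.33) = -1.331 W/m²/K.
ΔT = −F/λ = −9.79/(-1.331) = 7.4 °C.

7.4 °C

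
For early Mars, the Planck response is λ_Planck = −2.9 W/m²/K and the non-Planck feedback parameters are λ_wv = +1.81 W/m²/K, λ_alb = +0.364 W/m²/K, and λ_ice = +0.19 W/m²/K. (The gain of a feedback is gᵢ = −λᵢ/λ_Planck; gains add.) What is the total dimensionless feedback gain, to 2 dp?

0.82

Convert to gains: g_wv = 1.81/2.9 = 0.6241; g_alb = 0.364/2.9 = 0.1255; g_ice = 0.19/2.9 = 0.06552.
Total gain g = 0.81512.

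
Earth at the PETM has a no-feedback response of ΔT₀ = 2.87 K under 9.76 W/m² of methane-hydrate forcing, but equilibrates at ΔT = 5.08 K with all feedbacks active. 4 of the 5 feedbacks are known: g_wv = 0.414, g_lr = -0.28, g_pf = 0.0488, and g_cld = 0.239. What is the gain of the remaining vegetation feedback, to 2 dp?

0.01

Amplification A = ΔT/ΔT₀ = 5.08/2.87 = 1.77.
Total gain g = 1 − 1/A = 1 − 1/1.77 = 0.435.
Known gains sum to 0.414 − 0.28 + 0.0488 + 0.239 = 0.4218.
g_veg = 0.435 − 0.4218 = 0.01.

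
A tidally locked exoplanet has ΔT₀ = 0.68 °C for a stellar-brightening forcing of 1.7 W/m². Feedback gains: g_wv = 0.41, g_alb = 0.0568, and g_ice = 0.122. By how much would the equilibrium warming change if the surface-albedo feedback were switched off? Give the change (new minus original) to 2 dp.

Original: g = 0.5888, ΔT = 0.68/(1−0.5888) = 1.6537 °C.
Without surface-albedo: g' = 0.532, ΔT' = 0.68/(1−0.532) = 1.4530 °C.
Change = 1.4530 − 1.6537 = -0.20 °C.

-0.20 °C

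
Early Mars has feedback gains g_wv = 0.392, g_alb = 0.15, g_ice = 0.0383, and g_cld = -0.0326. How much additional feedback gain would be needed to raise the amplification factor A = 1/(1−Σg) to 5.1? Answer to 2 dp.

Current total gain = 0.5477.
Target gain for A = 5.1: g* = 1 − 1/5.1 = 0.8039.
Additional gain needed = 0.8039 − 0.5477 = 0.26.

0.26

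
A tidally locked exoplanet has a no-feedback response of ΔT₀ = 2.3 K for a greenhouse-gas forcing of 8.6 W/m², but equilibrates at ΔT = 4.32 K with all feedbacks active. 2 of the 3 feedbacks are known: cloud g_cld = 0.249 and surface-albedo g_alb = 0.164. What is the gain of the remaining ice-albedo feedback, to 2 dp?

Amplification A = ΔT/ΔT₀ = 4.32/2.3 = 1.878.
Total gain g = 1 − 1/A = 1 − 1/1.878 = 0.4675.
Known gains sum to 0.249 + 0.164 = 0.413.
g_ice = 0.4675 − 0.413 = 0.05.

0.05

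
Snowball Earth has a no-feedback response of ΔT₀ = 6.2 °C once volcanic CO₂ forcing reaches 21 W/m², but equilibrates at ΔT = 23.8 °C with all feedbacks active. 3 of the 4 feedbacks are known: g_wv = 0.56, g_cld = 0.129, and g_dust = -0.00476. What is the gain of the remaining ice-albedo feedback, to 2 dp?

0.06

Amplification A = ΔT/ΔT₀ = 23.8/6.2 = 3.839.
Total gain g = 1 − 1/A = 1 − 1/3.839 = 0.7395.
Known gains sum to 0.56 + 0.129 − 0.00476 = 0.68424.
g_ice = 0.7395 − 0.68424 = 0.06.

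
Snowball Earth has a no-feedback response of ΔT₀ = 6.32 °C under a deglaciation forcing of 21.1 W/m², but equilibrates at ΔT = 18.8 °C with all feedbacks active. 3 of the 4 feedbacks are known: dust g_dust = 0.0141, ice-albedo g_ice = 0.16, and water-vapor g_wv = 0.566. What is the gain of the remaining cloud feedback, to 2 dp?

Amplification A = ΔT/ΔT₀ = 18.8/6.32 = 2.975.
Total gain g = 1 − 1/A = 1 − 1/2.975 = 0.6639.
Known gains sum to 0.0141 + 0.16 + 0.566 = 0.7401.
g_cld = 0.6639 − 0.7401 = -0.08.

-0.08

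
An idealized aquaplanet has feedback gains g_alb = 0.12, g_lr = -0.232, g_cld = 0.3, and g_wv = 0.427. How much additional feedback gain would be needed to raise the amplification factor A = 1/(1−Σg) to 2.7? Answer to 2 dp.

0.01

Current total gain = 0.615.
Target gain for A = 2.7: g* = 1 − 1/2.7 = 0.6296.
Additional gain needed = 0.6296 − 0.615 = 0.01.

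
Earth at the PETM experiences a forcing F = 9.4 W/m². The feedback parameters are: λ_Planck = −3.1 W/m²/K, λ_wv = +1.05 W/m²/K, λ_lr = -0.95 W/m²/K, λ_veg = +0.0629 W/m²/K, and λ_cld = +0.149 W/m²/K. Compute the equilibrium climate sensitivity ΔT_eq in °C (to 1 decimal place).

3.4 °C

Net feedback parameter λ = (−3.1) + (+1.05) + (-0.95) + (+0.0629) + (+0.149) = -2.7881 W/m²/K.
ΔT = −F/λ = −9.4/(-2.7881) = 3.4 °C.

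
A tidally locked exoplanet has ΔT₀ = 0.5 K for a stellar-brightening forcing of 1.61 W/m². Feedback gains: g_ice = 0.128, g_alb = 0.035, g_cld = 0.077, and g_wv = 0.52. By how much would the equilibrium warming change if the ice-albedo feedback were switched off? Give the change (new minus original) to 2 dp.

Original: g = 0.76, ΔT = 0.5/(1−0.76) = 2.0833 K.
Without ice-albedo: g' = 0.632, ΔT' = 0.5/(1−0.632) = 1.3587 K.
Change = 1.3587 − 2.0833 = -0.72 K.

-0.72 K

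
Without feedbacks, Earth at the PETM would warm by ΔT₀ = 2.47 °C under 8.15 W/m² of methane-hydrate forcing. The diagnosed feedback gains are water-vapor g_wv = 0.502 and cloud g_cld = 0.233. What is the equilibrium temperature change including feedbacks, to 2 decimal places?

9.32 °C

Total gain g = 0.502 + 0.233 = 0.735.
Amplification A = 1/(1 − 0.735) = 3.774.
ΔT = 2.47 × 3.774 = 9.32 °C.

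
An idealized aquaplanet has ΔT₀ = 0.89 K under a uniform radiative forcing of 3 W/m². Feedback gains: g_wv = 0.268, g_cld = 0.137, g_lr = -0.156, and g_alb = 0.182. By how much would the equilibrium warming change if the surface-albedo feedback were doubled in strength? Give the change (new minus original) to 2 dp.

Original: g = 0.431, ΔT = 0.89/(1−0.431) = 1.5641 K.
With doubled surface-albedo: g' = 0.613, ΔT' = 0.89/(1−0.613) = 2.2997 K.
Change = 2.2997 − 1.5641 = 0.74 K.

0.74 K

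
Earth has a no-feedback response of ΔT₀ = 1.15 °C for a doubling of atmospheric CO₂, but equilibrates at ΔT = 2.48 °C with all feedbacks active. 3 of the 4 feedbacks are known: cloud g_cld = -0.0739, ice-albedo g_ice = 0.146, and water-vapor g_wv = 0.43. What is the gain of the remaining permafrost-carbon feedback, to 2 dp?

Amplification A = ΔT/ΔT₀ = 2.48/1.15 = 2.157.
Total gain g = 1 − 1/A = 1 − 1/2.157 = 0.5364.
Known gains sum to -0.0739 + 0.146 + 0.43 = 0.5021.
g_pf = 0.5364 − 0.5021 = 0.03.

0.03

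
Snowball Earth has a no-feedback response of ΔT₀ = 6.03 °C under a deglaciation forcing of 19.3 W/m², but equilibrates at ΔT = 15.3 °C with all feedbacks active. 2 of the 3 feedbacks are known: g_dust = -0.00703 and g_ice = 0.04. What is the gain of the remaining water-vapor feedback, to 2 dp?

0.57

Amplification A = ΔT/ΔT₀ = 15.3/6.03 = 2.537.
Total gain g = 1 − 1/A = 1 − 1/2.537 = 0.6058.
Known gains sum to -0.00703 + 0.04 = 0.03297.
g_wv = 0.6058 − 0.03297 = 0.57.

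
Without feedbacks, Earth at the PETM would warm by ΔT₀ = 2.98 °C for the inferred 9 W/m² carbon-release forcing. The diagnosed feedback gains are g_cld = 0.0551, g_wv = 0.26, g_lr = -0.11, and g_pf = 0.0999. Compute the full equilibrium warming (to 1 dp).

Total gain g = 0.0551 + 0.26 − 0.11 + 0.0999 = 0.305.
Amplification A = 1/(1 − 0.305) = 1.439.
ΔT = 2.98 × 1.439 = 4.3 °C.

4.3 °C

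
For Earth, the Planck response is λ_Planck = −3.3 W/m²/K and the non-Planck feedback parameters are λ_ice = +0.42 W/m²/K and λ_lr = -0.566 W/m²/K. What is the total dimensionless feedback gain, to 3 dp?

Convert to gains: g_ice = 0.42/3.3 = 0.1273; g_lr = -0.566/3.3 = -0.1715.
Total gain g = -0.0442.

-0.044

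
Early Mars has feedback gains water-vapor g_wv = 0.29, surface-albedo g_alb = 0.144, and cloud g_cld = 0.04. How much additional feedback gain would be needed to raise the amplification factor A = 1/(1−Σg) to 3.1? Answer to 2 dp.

Current total gain = 0.474.
Target gain for A = 3.1: g* = 1 − 1/3.1 = 0.6774.
Additional gain needed = 0.6774 − 0.474 = 0.20.

0.20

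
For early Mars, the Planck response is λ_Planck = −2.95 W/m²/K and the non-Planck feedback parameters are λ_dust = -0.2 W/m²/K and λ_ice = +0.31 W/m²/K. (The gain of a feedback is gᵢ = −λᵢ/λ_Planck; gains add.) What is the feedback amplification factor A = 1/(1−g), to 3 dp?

Convert to gains: g_dust = -0.2/2.95 = -0.0678; g_ice = 0.31/2.95 = 0.1051.
Total gain g = 0.0373.
A = 1/(1 − 0.0373) = 1.039.

1.039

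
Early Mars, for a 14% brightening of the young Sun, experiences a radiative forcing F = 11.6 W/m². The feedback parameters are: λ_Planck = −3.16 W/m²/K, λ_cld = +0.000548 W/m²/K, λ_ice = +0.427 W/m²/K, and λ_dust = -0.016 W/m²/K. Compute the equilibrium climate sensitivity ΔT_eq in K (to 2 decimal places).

4.22 K

Net feedback parameter λ = (−3.16) + (+0.000548) + (+0.427) + (-0.016) = -2.748452 W/m²/K.
ΔT = −F/λ = −11.6/(-2.748452) = 4.22 K.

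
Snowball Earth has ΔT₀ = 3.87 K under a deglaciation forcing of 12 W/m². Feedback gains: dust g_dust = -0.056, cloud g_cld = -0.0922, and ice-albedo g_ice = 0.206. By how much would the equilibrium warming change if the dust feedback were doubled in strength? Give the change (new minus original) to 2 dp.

Original: g = 0.0578, ΔT = 3.87/(1−0.0578) = 4.1074 K.
With doubled dust: g' = 0.0018, ΔT' = 3.87/(1−0.0018) = 3.8770 K.
Change = 3.8770 − 4.1074 = -0.23 K.

-0.23 K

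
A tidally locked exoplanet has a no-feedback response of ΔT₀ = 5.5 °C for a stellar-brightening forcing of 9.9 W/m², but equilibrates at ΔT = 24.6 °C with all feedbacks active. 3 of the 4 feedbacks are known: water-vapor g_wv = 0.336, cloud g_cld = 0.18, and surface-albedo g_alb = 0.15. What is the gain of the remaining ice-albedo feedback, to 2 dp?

0.11

Amplification A = ΔT/ΔT₀ = 24.6/5.5 = 4.473.
Total gain g = 1 − 1/A = 1 − 1/4.473 = 0.7764.
Known gains sum to 0.336 + 0.18 + 0.15 = 0.666.
g_ice = 0.7764 − 0.666 = 0.11.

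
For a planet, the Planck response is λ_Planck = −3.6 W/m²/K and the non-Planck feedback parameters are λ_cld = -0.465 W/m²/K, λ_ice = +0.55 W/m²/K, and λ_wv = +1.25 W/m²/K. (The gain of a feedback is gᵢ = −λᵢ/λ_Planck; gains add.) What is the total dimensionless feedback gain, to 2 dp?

Convert to gains: g_cld = -0.465/3.6 = -0.1292; g_ice = 0.55/3.6 = 0.1528; g_wv = 1.25/3.6 = 0.3472.
Total gain g = 0.3708.

0.37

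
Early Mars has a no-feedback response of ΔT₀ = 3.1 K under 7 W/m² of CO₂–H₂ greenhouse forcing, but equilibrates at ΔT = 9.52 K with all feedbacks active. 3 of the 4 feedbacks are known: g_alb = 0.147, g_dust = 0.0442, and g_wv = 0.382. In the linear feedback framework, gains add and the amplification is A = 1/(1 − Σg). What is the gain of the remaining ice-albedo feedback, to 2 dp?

Amplification A = ΔT/ΔT₀ = 9.52/3.1 = 3.071.
Total gain g = 1 − 1/A = 1 − 1/3.071 = 0.6744.
Known gains sum to 0.147 + 0.0442 + 0.382 = 0.5732.
g_ice = 0.6744 − 0.5732 = 0.10.

0.10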